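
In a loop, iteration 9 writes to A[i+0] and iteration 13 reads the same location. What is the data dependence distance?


Distance = read iteration - write iteration
= 13 - 9 = 4

4


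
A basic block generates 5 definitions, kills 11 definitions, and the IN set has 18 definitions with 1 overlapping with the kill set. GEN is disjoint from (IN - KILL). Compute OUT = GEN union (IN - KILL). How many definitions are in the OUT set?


IN - KILL: 18 - 1 = 17 surviving definitions
OUT = GEN + surviving = 5 + 17 = 22

22


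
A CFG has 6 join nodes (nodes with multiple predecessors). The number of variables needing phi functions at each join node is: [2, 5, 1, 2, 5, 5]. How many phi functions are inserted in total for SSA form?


Total phi functions = sum of phi functions at each join node
= 2 + 5 + 1 + 2 + 5 + 5 = 20

20


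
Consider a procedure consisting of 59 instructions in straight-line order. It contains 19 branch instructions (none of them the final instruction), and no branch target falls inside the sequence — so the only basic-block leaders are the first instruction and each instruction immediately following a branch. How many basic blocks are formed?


With no in-sequence branch targets, the leaders are the first instruction plus the instruction after each branch.
Number of basic blocks = branches + 1
= 19 + 1 = 20

20


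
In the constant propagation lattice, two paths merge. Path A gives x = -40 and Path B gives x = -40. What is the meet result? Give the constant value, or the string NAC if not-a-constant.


Meet operation: if both paths give the same constant, result is that constant; if they differ, result is NAC (not-a-constant).
Path A: -40, Path B: -40 -> equal
Result: constant -> -40

-40


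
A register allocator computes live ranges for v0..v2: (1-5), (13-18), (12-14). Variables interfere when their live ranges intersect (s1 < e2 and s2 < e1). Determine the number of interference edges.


Check all pairs for overlapping intervals.
Two intervals (s1,e1) and (s2,e2) overlap if s1 < e2 and s2 < e1.
v0 (1-5) vs v1..v2: overlaps none -> 0
v1 (13-18) vs v2: overlaps v2 -> 1
Total overlapping pairs = 0 + 1 = 1

1


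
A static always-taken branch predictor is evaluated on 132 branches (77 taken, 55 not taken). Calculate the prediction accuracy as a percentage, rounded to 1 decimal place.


Predictor: always-taken
Correct predictions = 77
Accuracy = 77 / 132 * 100 = 58.3%

58.3


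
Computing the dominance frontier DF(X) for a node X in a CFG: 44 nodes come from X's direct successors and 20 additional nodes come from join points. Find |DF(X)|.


DF(X) = direct successor contributions + join point contributions
= 44 + 20 = 64

64


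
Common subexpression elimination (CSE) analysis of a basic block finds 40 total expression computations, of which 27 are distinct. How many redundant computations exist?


CSE count = total expressions - unique expressions
= 40 - 27 = 13

13


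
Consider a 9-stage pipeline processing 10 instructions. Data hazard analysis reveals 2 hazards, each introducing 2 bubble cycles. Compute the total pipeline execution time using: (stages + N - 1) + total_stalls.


Base cycles = 9 + 10 - 1 = 18
Total stalls = 2 * 2 = 4
Total = 18 + 4 = 22

22


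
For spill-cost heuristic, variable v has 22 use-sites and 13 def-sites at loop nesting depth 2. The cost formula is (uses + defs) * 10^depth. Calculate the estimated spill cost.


uses + defs = 22 + 13 = 35
10^2 = 100
Spill cost = 35 * 100 = 3500

3500


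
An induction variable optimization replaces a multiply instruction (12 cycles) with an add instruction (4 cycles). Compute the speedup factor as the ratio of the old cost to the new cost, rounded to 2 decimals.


Ratio = mult_cost / add_cost = 12 / 4 = 3.0

3.0


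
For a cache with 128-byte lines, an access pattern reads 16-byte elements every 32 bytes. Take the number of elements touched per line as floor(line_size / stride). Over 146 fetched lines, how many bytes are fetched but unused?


Elements per line = floor(128 / 32) = 4
Bytes used per line = 4 * 16 = 64
Wasted per line = 128 - 64 = 64
Total wasted = 64 * 146 = 9344

9344


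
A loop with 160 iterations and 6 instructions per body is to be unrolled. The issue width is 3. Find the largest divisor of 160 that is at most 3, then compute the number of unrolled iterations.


Largest divisor of 160 <= 3 is 2
New iterations = 160 / 2 = 80

80


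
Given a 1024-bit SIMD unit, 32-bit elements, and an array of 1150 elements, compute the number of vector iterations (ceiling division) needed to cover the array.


Width = 1024 / 32 = 32 elements per vector op
Iterations = ceil(1150 / 32) = 36

36


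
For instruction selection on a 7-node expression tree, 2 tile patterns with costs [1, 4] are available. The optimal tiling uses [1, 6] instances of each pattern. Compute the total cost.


Total cost = sum(count_i * cost_i)
= 1*1 + 6*4
= 25

25


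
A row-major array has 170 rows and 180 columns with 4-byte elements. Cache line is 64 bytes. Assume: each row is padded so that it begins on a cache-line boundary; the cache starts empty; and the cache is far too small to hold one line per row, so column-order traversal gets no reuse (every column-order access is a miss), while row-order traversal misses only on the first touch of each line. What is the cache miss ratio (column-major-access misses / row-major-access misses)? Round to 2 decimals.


Each row occupies 180 * 4 = 720 bytes and starts on a line boundary, so it spans ceil(720 / 64) = 12 cache lines.
Row-major traversal misses (one per line touched): 170 * ceil(180 * 4 / 64) = 2040
Column-major traversal misses (no reuse, every access misses): 170 * 180 = 30600
Ratio = 30600 / 2040 = 15.0

15.0


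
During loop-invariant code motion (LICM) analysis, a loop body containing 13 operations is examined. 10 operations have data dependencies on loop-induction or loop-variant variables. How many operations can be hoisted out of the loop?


Invariant candidates = total - loop-dependent
= 13 - 10 = 3

3


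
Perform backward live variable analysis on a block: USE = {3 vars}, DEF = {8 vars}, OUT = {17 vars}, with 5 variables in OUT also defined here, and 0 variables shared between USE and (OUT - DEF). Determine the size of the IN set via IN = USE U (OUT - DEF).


OUT - DEF: 17 - 5 = 12
|IN| = |USE| + |OUT - DEF| - |USE ∩ (OUT - DEF)| = 3 + 12 - 0 = 15

15


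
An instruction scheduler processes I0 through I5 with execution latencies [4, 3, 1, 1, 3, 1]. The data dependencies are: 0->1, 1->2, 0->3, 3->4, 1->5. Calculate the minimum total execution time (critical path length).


Compute longest path through dependency graph: dist(Ik) = max over predecessors of dist + latency(Ik).
dist(I0) = latency 4 = 4
dist(I1) = dist(I0) + 3 = 4 + 3 = 7
dist(I2) = dist(I1) + 1 = 7 + 1 = 8
dist(I3) = dist(I0) + 1 = 4 + 1 = 5
dist(I4) = dist(I3) + 3 = 5 + 3 = 8
dist(I5) = dist(I1) + 1 = 7 + 1 = 8
Critical path = max dist = 8

8


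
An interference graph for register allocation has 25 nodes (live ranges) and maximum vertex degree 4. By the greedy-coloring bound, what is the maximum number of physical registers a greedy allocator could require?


Greedy coloring never needs more than (max_degree + 1) colors: when coloring a vertex, at most max_degree neighbors are already colored.
Upper bound = 4 + 1 = 5

5


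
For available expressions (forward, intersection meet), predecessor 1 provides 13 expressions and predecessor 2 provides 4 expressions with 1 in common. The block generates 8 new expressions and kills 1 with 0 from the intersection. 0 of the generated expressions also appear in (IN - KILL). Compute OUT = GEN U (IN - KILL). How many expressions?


IN = intersection of predecessors = 1
IN - KILL = 1 - 0 = 1
|OUT| = |GEN| + |IN - KILL| - |GEN ∩ (IN - KILL)| = 8 + 1 - 0 = 9

9


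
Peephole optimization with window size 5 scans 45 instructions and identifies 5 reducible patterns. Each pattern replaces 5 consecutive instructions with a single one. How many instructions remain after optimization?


Each match removes 4 instructions.
Total removed = 5 * 4 = 20
Remaining = 45 - 20 = 25

25


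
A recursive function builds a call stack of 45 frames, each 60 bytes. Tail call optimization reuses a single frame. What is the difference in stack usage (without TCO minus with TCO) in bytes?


Without TCO: 45 * 60 = 2700 bytes
With TCO: reuse 1 frame = 60 bytes
Savings = 2700 - 60 = 2640

2640


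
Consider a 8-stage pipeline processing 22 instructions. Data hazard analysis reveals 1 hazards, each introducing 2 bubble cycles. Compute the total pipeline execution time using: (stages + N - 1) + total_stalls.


Base cycles = 8 + 22 - 1 = 29
Total stalls = 1 * 2 = 2
Total = 29 + 2 = 31

31


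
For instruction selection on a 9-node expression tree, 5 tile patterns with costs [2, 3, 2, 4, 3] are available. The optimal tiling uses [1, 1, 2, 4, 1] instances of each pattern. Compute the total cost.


Total cost = sum(count_i * cost_i)
= 1*2 + 1*3 + 2*2 + 4*4 + 1*3
= 28

28


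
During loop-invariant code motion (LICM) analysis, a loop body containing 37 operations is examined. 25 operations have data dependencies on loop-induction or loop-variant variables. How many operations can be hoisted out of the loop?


Invariant candidates = total - loop-dependent
= 37 - 25 = 12

12


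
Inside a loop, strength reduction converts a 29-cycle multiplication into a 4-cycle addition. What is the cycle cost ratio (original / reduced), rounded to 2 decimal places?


Ratio = mult_cost / add_cost = 29 / 4 = 7.25

7.25


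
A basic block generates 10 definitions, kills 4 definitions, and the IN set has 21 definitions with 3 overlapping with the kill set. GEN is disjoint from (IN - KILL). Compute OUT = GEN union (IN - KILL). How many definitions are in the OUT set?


IN - KILL: 21 - 3 = 18 surviving definitions
OUT = GEN + surviving = 10 + 18 = 28

28


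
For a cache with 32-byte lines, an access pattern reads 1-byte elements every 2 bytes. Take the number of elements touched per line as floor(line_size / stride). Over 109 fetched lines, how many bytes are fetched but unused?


Elements per line = floor(32 / 2) = 16
Bytes used per line = 16 * 1 = 16
Wasted per line = 32 - 16 = 16
Total wasted = 16 * 109 = 1744

1744


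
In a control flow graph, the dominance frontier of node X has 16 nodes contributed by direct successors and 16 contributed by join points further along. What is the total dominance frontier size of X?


DF(X) = direct successor contributions + join point contributions
= 16 + 16 = 32

32


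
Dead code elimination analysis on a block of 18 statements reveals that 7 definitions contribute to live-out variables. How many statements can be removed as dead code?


Dead code = total statements - live definitions
= 18 - 7 = 11

11


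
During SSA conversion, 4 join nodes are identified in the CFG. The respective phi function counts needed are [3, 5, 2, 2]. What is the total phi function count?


Total phi functions = sum of phi functions at each join node
= 3 + 5 + 2 + 2 = 12

12


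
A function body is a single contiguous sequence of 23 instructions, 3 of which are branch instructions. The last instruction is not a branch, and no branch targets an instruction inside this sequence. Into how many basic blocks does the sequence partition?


With no in-sequence branch targets, the leaders are the first instruction plus the instruction after each branch.
Number of basic blocks = branches + 1
= 3 + 1 = 4

4


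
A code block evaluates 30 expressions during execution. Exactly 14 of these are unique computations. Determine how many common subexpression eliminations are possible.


CSE count = total expressions - unique expressions
= 30 - 14 = 16

16


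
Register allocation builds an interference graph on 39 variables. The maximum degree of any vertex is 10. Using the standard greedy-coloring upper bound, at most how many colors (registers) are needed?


Greedy coloring never needs more than (max_degree + 1) colors: when coloring a vertex, at most max_degree neighbors are already colored.
Upper bound = 10 + 1 = 11

11


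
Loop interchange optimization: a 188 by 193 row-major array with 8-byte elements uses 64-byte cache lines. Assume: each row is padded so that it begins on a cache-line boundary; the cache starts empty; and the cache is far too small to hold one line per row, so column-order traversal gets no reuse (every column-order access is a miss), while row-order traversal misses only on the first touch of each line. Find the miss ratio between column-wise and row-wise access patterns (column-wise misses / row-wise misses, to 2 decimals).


Each row occupies 193 * 8 = 1544 bytes and starts on a line boundary, so it spans ceil(1544 / 64) = 25 cache lines.
Row-major traversal misses (one per line touched): 188 * ceil(193 * 8 / 64) = 4700
Column-major traversal misses (no reuse, every access misses): 188 * 193 = 36284
Ratio = 36284 / 4700 = 7.72

7.72


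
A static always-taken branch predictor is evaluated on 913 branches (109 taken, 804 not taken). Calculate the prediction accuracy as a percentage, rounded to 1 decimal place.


Predictor: always-taken
Correct predictions = 109
Accuracy = 109 / 913 * 100 = 11.9%

11.9


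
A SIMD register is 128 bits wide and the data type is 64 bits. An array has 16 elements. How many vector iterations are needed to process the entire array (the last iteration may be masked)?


Width = 128 / 64 = 2 elements per vector op
Iterations = ceil(16 / 2) = 8

8


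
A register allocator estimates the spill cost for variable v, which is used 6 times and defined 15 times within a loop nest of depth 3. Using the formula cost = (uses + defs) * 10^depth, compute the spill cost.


uses + defs = 6 + 15 = 21
10^3 = 1000
Spill cost = 21 * 1000 = 21000

21000


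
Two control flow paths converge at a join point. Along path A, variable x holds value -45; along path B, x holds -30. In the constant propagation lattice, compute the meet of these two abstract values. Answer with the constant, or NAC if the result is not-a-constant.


Meet operation: if both paths give the same constant, result is that constant; if they differ, result is NAC (not-a-constant).
Path A: -45, Path B: -30 -> differ
Result: not-a-constant -> NAC

NAC


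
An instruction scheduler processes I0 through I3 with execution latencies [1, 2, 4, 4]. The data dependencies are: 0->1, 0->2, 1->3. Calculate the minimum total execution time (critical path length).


Compute longest path through dependency graph: dist(Ik) = max over predecessors of dist + latency(Ik).
dist(I0) = latency 1 = 1
dist(I1) = dist(I0) + 2 = 1 + 2 = 3
dist(I2) = dist(I0) + 4 = 1 + 4 = 5
dist(I3) = dist(I1) + 4 = 3 + 4 = 7
Critical path = max dist = 7

7


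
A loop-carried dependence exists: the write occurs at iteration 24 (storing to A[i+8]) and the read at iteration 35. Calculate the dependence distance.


Distance = read iteration - write iteration
= 35 - 24 = 11

11


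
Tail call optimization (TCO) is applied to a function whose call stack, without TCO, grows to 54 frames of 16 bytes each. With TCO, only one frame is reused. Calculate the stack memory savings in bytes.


Without TCO: 54 * 16 = 864 bytes
With TCO: reuse 1 frame = 16 bytes
Savings = 864 - 16 = 848

848


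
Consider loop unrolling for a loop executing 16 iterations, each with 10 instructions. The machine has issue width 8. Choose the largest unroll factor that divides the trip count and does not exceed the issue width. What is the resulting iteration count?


Largest divisor of 16 <= 8 is 8
New iterations = 16 / 8 = 2

2


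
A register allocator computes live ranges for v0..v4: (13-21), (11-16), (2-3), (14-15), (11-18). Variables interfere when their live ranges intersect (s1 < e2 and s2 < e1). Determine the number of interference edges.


Check all pairs for overlapping intervals.
Two intervals (s1,e1) and (s2,e2) overlap if s1 < e2 and s2 < e1.
v0 (13-21) vs v1..v4: overlaps v1, v3, v4 -> 3
v1 (11-16) vs v2..v4: overlaps v3, v4 -> 2
v2 (2-3) vs v3..v4: overlaps none -> 0
v3 (14-15) vs v4: overlaps v4 -> 1
Total overlapping pairs = 3 + 2 + 0 + 1 = 6

6


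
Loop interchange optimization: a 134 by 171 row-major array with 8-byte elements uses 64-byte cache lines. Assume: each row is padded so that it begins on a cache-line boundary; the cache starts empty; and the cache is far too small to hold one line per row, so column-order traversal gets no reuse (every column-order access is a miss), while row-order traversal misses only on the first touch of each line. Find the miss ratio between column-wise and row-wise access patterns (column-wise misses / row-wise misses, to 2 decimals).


Each row occupies 171 * 8 = 1368 bytes and starts on a line boundary, so it spans ceil(1368 / 64) = 22 cache lines.
Row-major traversal misses (one per line touched): 134 * ceil(171 * 8 / 64) = 2948
Column-major traversal misses (no reuse, every access misses): 134 * 171 = 22914
Ratio = 22914 / 2948 = 7.77

7.77


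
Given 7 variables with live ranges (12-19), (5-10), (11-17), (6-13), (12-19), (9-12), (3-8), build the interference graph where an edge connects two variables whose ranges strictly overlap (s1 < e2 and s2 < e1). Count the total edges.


Check all pairs for overlapping intervals.
Two intervals (s1,e1) and (s2,e2) overlap if s1 < e2 and s2 < e1.
v0 (12-19) vs v1..v6: overlaps v2, v3, v4 -> 3
v1 (5-10) vs v2..v6: overlaps v3, v5, v6 -> 3
v2 (11-17) vs v3..v6: overlaps v3, v4, v5 -> 3
v3 (6-13) vs v4..v6: overlaps v4, v5, v6 -> 3
v4 (12-19) vs v5..v6: overlaps none -> 0
v5 (9-12) vs v6: overlaps none -> 0
Total overlapping pairs = 3 + 3 + 3 + 3 + 0 + 0 = 12

12


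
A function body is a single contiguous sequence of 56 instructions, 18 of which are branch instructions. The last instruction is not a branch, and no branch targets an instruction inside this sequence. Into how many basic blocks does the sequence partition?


With no in-sequence branch targets, the leaders are the first instruction plus the instruction after each branch.
Number of basic blocks = branches + 1
= 18 + 1 = 19

19


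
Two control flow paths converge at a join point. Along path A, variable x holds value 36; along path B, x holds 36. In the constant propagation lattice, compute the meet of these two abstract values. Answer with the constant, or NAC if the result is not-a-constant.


Meet operation: if both paths give the same constant, result is that constant; if they differ, result is NAC (not-a-constant).
Path A: 36, Path B: 36 -> equal
Result: constant -> 36

36


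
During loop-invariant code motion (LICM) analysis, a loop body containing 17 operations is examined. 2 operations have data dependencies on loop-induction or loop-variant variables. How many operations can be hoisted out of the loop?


Invariant candidates = total - loop-dependent
= 17 - 2 = 15

15


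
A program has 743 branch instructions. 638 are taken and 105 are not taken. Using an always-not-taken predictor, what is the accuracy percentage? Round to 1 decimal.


Predictor: always-not-taken
Correct predictions = 105
Accuracy = 105 / 743 * 100 = 14.1%

14.1


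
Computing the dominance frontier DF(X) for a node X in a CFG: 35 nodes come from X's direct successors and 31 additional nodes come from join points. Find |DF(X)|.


DF(X) = direct successor contributions + join point contributions
= 35 + 31 = 66

66


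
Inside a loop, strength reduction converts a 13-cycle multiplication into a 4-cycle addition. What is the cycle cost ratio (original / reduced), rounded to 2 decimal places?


Ratio = mult_cost / add_cost = 13 / 4 = 3.25

3.25


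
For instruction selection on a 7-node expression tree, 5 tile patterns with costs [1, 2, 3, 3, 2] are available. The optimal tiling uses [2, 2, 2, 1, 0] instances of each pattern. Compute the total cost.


Total cost = sum(count_i * cost_i)
= 2*1 + 2*2 + 2*3 + 1*3 + 0*2
= 15

15


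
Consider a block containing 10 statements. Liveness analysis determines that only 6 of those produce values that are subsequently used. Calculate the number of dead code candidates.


Dead code = total statements - live definitions
= 10 - 6 = 4

4


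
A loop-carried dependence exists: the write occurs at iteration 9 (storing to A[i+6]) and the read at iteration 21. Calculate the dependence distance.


Distance = read iteration - write iteration
= 21 - 9 = 12

12


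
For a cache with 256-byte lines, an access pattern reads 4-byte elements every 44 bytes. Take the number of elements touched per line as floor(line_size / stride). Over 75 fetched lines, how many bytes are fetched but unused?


Elements per line = floor(256 / 44) = 5
Bytes used per line = 5 * 4 = 20
Wasted per line = 256 - 20 = 236
Total wasted = 236 * 75 = 17700

17700


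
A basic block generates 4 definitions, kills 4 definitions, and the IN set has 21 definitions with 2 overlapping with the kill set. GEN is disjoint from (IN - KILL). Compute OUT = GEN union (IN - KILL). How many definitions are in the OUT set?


IN - KILL: 21 - 2 = 19 surviving definitions
OUT = GEN + surviving = 4 + 19 = 23

23


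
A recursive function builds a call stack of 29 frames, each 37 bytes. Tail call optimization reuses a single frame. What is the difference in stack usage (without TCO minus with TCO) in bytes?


Without TCO: 29 * 37 = 1073 bytes
With TCO: reuse 1 frame = 37 bytes
Savings = 1073 - 37 = 1036

1036


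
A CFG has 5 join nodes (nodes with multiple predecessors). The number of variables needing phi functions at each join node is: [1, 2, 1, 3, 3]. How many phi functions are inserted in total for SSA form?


Total phi functions = sum of phi functions at each join node
= 1 + 2 + 1 + 3 + 3 = 10

10


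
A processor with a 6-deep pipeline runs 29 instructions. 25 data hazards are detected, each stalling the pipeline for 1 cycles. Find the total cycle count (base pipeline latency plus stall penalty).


Base cycles = 6 + 29 - 1 = 34
Total stalls = 25 * 1 = 25
Total = 34 + 25 = 59

59


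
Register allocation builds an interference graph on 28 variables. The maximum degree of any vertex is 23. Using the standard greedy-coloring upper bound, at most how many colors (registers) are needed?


Greedy coloring never needs more than (max_degree + 1) colors: when coloring a vertex, at most max_degree neighbors are already colored.
Upper bound = 23 + 1 = 24

24


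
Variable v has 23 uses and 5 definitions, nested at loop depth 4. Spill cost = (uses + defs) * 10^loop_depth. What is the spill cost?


uses + defs = 23 + 5 = 28
10^4 = 10000
Spill cost = 28 * 10000 = 280000

280000


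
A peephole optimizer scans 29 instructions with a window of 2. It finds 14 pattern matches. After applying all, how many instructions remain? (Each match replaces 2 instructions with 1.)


Each match removes 1 instructions.
Total removed = 14 * 1 = 14
Remaining = 29 - 14 = 15

15


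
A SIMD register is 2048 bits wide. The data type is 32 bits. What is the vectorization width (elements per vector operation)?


Width = SIMD bits / data type bits
= 2048 / 32 = 64

64


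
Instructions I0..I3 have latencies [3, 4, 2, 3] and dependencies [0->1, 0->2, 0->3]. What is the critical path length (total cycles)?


Compute longest path through dependency graph: dist(Ik) = max over predecessors of dist + latency(Ik).
dist(I0) = latency 3 = 3
dist(I1) = dist(I0) + 4 = 3 + 4 = 7
dist(I2) = dist(I0) + 2 = 3 + 2 = 5
dist(I3) = dist(I0) + 3 = 3 + 3 = 6
Critical path = max dist = 7

7


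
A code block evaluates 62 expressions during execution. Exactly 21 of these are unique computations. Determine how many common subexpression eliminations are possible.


CSE count = total expressions - unique expressions
= 62 - 21 = 41

41


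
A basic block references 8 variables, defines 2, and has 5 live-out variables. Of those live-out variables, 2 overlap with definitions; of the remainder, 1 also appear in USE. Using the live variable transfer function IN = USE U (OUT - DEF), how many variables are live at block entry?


OUT - DEF: 5 - 2 = 3
|IN| = |USE| + |OUT - DEF| - |USE ∩ (OUT - DEF)| = 8 + 3 - 1 = 10

10


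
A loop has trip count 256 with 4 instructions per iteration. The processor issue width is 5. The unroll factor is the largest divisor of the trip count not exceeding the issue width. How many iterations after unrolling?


Largest divisor of 256 <= 5 is 4
New iterations = 256 / 4 = 64

64


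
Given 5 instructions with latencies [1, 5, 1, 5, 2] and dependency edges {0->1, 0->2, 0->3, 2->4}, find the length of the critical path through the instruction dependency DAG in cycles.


Compute longest path through dependency graph: dist(Ik) = max over predecessors of dist + latency(Ik).
dist(I0) = latency 1 = 1
dist(I1) = dist(I0) + 5 = 1 + 5 = 6
dist(I2) = dist(I0) + 1 = 1 + 1 = 2
dist(I3) = dist(I0) + 5 = 1 + 5 = 6
dist(I4) = dist(I2) + 2 = 2 + 2 = 4
Critical path = max dist = 6

6


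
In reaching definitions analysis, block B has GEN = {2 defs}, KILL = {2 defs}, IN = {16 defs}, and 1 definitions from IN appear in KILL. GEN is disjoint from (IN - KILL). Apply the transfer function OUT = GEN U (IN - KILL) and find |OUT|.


IN - KILL: 16 - 1 = 15 surviving definitions
OUT = GEN + surviving = 2 + 15 = 17

17


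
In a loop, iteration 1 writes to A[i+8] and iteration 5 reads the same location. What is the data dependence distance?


Distance = read iteration - write iteration
= 5 - 1 = 4

4


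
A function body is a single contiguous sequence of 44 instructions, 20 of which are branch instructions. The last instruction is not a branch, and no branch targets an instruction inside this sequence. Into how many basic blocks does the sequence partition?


With no in-sequence branch targets, the leaders are the first instruction plus the instruction after each branch.
Number of basic blocks = branches + 1
= 20 + 1 = 21

21


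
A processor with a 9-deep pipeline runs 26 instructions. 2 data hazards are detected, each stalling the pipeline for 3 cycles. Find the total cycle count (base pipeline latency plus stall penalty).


Base cycles = 9 + 26 - 1 = 34
Total stalls = 2 * 3 = 6
Total = 34 + 6 = 40

40


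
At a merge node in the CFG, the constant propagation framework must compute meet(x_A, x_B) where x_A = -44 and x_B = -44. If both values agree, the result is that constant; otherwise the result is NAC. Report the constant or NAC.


Meet operation: if both paths give the same constant, result is that constant; if they differ, result is NAC (not-a-constant).
Path A: -44, Path B: -44 -> equal
Result: constant -> -44

-44


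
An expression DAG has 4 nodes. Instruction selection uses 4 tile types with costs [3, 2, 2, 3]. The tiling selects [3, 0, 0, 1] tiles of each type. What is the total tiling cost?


Total cost = sum(count_i * cost_i)
= 3*3 + 0*2 + 0*2 + 1*3
= 12

12


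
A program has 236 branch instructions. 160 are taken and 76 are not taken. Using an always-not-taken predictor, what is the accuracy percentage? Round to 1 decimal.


Predictor: always-not-taken
Correct predictions = 76
Accuracy = 76 / 236 * 100 = 32.2%

32.2


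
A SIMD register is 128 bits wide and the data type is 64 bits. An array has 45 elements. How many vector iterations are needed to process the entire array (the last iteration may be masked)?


Width = 128 / 64 = 2 elements per vector op
Iterations = ceil(45 / 2) = 23

23


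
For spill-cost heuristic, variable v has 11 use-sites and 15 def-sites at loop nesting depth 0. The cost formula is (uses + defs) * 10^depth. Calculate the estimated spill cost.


uses + defs = 11 + 15 = 26
10^0 = 1
Spill cost = 26 * 1 = 26

26


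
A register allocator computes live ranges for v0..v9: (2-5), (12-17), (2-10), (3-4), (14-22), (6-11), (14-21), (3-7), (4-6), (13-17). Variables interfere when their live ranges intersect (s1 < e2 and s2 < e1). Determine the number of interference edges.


Check all pairs for overlapping intervals.
Two intervals (s1,e1) and (s2,e2) overlap if s1 < e2 and s2 < e1.
v0 (2-5) vs v1..v9: overlaps v2, v3, v7, v8 -> 4
v1 (12-17) vs v2..v9: overlaps v4, v6, v9 -> 3
v2 (2-10) vs v3..v9: overlaps v3, v5, v7, v8 -> 4
v3 (3-4) vs v4..v9: overlaps v7 -> 1
v4 (14-22) vs v5..v9: overlaps v6, v9 -> 2
v5 (6-11) vs v6..v9: overlaps v7 -> 1
v6 (14-21) vs v7..v9: overlaps v9 -> 1
v7 (3-7) vs v8..v9: overlaps v8 -> 1
v8 (4-6) vs v9: overlaps none -> 0
Total overlapping pairs = 4 + 3 + 4 + 1 + 2 + 1 + 1 + 1 + 0 = 17

17


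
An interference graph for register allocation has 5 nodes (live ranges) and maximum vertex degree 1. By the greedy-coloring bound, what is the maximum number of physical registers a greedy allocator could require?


Greedy coloring never needs more than (max_degree + 1) colors: when coloring a vertex, at most max_degree neighbors are already colored.
Upper bound = 1 + 1 = 2

2


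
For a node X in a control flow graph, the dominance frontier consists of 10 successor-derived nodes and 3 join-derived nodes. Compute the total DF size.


DF(X) = direct successor contributions + join point contributions
= 10 + 3 = 13

13


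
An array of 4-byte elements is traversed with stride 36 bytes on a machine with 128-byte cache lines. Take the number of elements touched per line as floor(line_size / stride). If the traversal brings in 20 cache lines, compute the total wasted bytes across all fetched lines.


Elements per line = floor(128 / 36) = 3
Bytes used per line = 3 * 4 = 12
Wasted per line = 128 - 12 = 116
Total wasted = 116 * 20 = 2320

2320


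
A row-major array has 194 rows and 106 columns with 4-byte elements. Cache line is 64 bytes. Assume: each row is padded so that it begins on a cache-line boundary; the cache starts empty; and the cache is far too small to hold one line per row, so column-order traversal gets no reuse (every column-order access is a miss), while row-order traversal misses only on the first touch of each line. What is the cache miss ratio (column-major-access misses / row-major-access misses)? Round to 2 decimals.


Each row occupies 106 * 4 = 424 bytes and starts on a line boundary, so it spans ceil(424 / 64) = 7 cache lines.
Row-major traversal misses (one per line touched): 194 * ceil(106 * 4 / 64) = 1358
Column-major traversal misses (no reuse, every access misses): 194 * 106 = 20564
Ratio = 20564 / 1358 = 15.14

15.14


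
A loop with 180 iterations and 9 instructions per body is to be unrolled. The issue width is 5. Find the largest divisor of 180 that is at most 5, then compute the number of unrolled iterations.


Largest divisor of 180 <= 5 is 5
New iterations = 180 / 5 = 36

36


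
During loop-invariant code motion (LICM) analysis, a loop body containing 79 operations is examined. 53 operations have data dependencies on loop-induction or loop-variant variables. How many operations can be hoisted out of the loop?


Invariant candidates = total - loop-dependent
= 79 - 53 = 26

26


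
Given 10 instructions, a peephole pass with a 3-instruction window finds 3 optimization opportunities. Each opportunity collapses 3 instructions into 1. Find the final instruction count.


Each match removes 2 instructions.
Total removed = 3 * 2 = 6
Remaining = 10 - 6 = 4

4


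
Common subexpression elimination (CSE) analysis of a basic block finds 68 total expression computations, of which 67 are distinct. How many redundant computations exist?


CSE count = total expressions - unique expressions
= 68 - 67 = 1

1


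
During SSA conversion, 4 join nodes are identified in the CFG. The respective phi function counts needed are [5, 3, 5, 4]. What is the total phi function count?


Total phi functions = sum of phi functions at each join node
= 5 + 3 + 5 + 4 = 17

17


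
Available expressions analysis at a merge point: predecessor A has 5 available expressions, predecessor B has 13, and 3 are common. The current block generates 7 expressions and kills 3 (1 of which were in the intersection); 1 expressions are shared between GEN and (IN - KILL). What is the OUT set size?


IN = intersection of predecessors = 3
IN - KILL = 3 - 1 = 2
|OUT| = |GEN| + |IN - KILL| - |GEN ∩ (IN - KILL)| = 7 + 2 - 1 = 8

8


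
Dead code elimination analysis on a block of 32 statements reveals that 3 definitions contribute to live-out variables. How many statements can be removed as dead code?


Dead code = total statements - live definitions
= 32 - 3 = 29

29


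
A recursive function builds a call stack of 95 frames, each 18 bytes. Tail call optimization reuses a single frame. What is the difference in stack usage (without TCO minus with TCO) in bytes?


Without TCO: 95 * 18 = 1710 bytes
With TCO: reuse 1 frame = 18 bytes
Savings = 1710 - 18 = 1692

1692


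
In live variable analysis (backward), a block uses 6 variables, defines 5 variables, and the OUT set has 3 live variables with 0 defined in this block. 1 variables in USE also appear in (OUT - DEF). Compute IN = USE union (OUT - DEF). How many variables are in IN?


OUT - DEF: 3 - 0 = 3
|IN| = |USE| + |OUT - DEF| - |USE ∩ (OUT - DEF)| = 6 + 3 - 1 = 8

8


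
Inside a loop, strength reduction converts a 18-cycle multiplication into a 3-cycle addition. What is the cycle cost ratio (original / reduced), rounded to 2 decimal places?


Ratio = mult_cost / add_cost = 18 / 3 = 6.0

6.0


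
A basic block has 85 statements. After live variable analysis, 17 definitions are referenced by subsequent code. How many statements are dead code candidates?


Dead code = total statements - live definitions
= 85 - 17 = 68

68


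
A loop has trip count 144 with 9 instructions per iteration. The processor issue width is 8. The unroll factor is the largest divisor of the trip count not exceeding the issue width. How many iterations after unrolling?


Largest divisor of 144 <= 8 is 8
New iterations = 144 / 8 = 18

18


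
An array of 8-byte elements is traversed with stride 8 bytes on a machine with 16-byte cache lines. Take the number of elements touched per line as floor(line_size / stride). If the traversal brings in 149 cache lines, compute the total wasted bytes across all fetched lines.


Elements per line = floor(16 / 8) = 2
Bytes used per line = 2 * 8 = 16
Wasted per line = 16 - 16 = 0
Total wasted = 0 * 149 = 0

0


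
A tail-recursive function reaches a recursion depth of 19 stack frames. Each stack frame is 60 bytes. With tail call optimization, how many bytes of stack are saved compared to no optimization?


Without TCO: 19 * 60 = 1140 bytes
With TCO: reuse 1 frame = 60 bytes
Savings = 1140 - 60 = 1080

1080


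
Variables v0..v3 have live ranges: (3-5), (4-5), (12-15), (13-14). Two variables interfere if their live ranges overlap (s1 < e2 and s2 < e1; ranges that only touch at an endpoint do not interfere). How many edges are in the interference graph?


Check all pairs for overlapping intervals.
Two intervals (s1,e1) and (s2,e2) overlap if s1 < e2 and s2 < e1.
v0 (3-5) vs v1..v3: overlaps v1 -> 1
v1 (4-5) vs v2..v3: overlaps none -> 0
v2 (12-15) vs v3: overlaps v3 -> 1
Total overlapping pairs = 1 + 0 + 1 = 2

2


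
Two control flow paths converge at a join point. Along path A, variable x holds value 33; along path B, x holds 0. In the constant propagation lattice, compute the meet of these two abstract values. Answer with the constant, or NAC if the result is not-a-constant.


Meet operation: if both paths give the same constant, result is that constant; if they differ, result is NAC (not-a-constant).
Path A: 33, Path B: 0 -> differ
Result: not-a-constant -> NAC

NAC


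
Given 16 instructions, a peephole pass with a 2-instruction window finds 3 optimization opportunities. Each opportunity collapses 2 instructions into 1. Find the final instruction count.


Each match removes 1 instructions.
Total removed = 3 * 1 = 3
Remaining = 16 - 3 = 13

13


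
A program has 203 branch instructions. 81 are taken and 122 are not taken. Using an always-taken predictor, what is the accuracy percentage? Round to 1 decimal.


Predictor: always-taken
Correct predictions = 81
Accuracy = 81 / 203 * 100 = 39.9%

39.9


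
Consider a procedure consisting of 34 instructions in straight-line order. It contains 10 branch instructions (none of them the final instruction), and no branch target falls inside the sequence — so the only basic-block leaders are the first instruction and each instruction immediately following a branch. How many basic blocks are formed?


With no in-sequence branch targets, the leaders are the first instruction plus the instruction after each branch.
Number of basic blocks = branches + 1
= 10 + 1 = 11

11


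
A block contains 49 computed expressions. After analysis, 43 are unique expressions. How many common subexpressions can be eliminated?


CSE count = total expressions - unique expressions
= 49 - 43 = 6

6


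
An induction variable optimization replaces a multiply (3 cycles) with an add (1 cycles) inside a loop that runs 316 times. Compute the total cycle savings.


Per-iteration saving = 3 - 1 = 2
Total saved = 316 * 2 = 632

632


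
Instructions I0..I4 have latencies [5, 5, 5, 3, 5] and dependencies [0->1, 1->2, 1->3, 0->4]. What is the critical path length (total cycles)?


Compute longest path through dependency graph: dist(Ik) = max over predecessors of dist + latency(Ik).
dist(I0) = latency 5 = 5
dist(I1) = dist(I0) + 5 = 5 + 5 = 10
dist(I2) = dist(I1) + 5 = 10 + 5 = 15
dist(I3) = dist(I1) + 3 = 10 + 3 = 13
dist(I4) = dist(I0) + 5 = 5 + 5 = 10
Critical path = max dist = 15

15


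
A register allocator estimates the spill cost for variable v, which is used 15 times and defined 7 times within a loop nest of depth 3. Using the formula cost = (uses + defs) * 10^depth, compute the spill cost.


uses + defs = 15 + 7 = 22
10^3 = 1000
Spill cost = 22 * 1000 = 22000

22000


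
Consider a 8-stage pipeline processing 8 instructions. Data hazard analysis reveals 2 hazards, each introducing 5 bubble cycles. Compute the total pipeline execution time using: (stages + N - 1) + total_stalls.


Base cycles = 8 + 8 - 1 = 15
Total stalls = 2 * 5 = 10
Total = 15 + 10 = 25

25


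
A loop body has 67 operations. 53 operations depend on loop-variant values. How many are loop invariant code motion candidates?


Invariant candidates = total - loop-dependent
= 67 - 53 = 14

14


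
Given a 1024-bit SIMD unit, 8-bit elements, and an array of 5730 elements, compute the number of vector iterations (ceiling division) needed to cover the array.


Width = 1024 / 8 = 128 elements per vector op
Iterations = ceil(5730 / 128) = 45

45


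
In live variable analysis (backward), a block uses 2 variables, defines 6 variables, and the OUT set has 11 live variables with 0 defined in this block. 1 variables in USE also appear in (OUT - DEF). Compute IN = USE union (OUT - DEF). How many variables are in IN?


OUT - DEF: 11 - 0 = 11
|IN| = |USE| + |OUT - DEF| - |USE ∩ (OUT - DEF)| = 2 + 11 - 1 = 12

12


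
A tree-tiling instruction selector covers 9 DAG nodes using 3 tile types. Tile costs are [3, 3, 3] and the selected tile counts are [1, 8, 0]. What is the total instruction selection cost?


Total cost = sum(count_i * cost_i)
= 1*3 + 8*3 + 0*3
= 27

27


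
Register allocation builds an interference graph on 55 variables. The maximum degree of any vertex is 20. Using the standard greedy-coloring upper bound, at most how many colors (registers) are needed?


Greedy coloring never needs more than (max_degree + 1) colors: when coloring a vertex, at most max_degree neighbors are already colored.
Upper bound = 20 + 1 = 21

21
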